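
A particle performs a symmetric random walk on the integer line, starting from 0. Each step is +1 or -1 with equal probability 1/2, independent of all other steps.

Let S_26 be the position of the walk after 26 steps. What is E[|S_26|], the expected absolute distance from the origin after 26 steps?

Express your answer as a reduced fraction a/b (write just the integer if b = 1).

Answer: 16900975/4194304

Derivation:
S_26 takes values m ≡ 0 (mod 2) with |m| ≤ 26; P(S_26=m) = C(26,(26+m)/2)/2^26.
Total paths: 2^26 = 67108864
Distribution: P(S=-26)=1/67108864, P(S=-24)=26/67108864, P(S=-22)=325/67108864, P(S=-20)=2600/67108864, P(S=-18)=14950/67108864, P(S=-16)=65780/67108864, P(S=-14)=230230/67108864, P(S=-12)=657800/67108864, P(S=-10)=1562275/67108864, P(S=-8)=3124550/67108864, P(S=-6)=5311735/67108864, P(S=-4)=7726160/67108864, P(S=-2)=9657700/67108864, P(S=0)=10400600/67108864, P(S=2)=9657700/67108864, P(S=4)=7726160/67108864, P(S=6)=5311735/67108864, P(S=8)=3124550/67108864, P(S=10)=1562275/67108864, P(S=12)=657800/67108864, P(S=14)=230230/67108864, P(S=16)=65780/67108864, P(S=18)=14950/67108864, P(S=20)=2600/67108864, P(S=22)=325/67108864, P(S=24)=26/67108864, P(S=26)=1/67108864
E[|S_26|] = Σ_m |m|·P(S_26=m) = 270415600/67108864 = 16900975/4194304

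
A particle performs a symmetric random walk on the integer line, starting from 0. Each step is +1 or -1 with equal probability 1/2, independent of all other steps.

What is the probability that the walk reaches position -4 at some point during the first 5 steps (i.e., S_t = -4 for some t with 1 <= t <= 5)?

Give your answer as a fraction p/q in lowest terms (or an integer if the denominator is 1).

Count via complement. Let g(t,s) = #length-t paths at position s with S_1..S_t all ≠ -4.
g(t,s) = g(t-1,s-1) + g(t-1,s+1) for s ≠ -4; g(t,-4) = 0.
t=0: g(0,0)=1
t=1: g(1,-1)=1 g(1,1)=1
t=2: g(2,-2)=1 g(2,0)=2 g(2,2)=1
t=3: g(3,-3)=1 g(3,-1)=3 g(3,1)=3 g(3,3)=1
t=4: g(4,-2)=4 g(4,0)=6 g(4,2)=4 g(4,4)=1
t=5: g(5,-3)=4 g(5,-1)=10 g(5,1)=10 g(5,3)=5 g(5,5)=1
Paths never hitting -4: Σ_s g(5,s) = 30
Paths hitting -4: 2^5 - 30 = 2
P = 2/32 = 1/16

Answer: 1/16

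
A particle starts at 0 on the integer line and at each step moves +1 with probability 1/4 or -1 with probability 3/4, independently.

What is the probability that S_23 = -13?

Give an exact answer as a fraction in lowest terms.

Answer: 13036312034361/70368744177664

Derivation:
To reach position -13 after 23 steps: need 5 steps of +1 and 18 steps of -1.
Number of such sequences: C(23,5) = 33649
Each has probability (1/4)^5 · (3/4)^18 = 387420489/70368744177664
P = 33649 · 387420489/70368744177664 = 13036312034361/70368744177664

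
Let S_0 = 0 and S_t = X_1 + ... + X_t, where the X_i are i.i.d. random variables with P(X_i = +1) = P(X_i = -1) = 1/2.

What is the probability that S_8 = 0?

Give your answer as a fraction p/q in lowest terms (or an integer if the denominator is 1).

To return to 0 after 8 steps: need exactly 4 steps of +1 and 4 of -1.
Favorable paths: C(8,4) = 70
Total paths: 2^8 = 256
P = 70/256 = 35/128

Answer: 35/128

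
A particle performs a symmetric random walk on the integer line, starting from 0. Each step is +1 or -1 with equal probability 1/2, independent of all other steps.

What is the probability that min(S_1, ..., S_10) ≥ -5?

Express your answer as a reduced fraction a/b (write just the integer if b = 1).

Let f(t,s) = #length-t paths at position s with S_1..S_t all ≥ -5.
f(t,s) = f(t-1,s-1) + f(t-1,s+1) for s ≥ -5; f(t,s) = 0 for s < -5.
t=0: f(0,0)=1
t=1: f(1,-1)=1 f(1,1)=1
t=2: f(2,-2)=1 f(2,0)=2 f(2,2)=1
t=3: f(3,-3)=1 f(3,-1)=3 f(3,1)=3 f(3,3)=1
t=4: f(4,-4)=1 f(4,-2)=4 f(4,0)=6 f(4,2)=4 f(4,4)=1
t=5: f(5,-5)=1 f(5,-3)=5 f(5,-1)=10 f(5,1)=10 f(5,3)=5 f(5,5)=1
t=6: f(6,-4)=6 f(6,-2)=15 f(6,0)=20 f(6,2)=15 f(6,4)=6 f(6,6)=1
t=7: f(7,-5)=6 f(7,-3)=21 f(7,-1)=35 f(7,1)=35 f(7,3)=21 f(7,5)=7 f(7,7)=1
t=8: f(8,-4)=27 f(8,-2)=56 f(8,0)=70 f(8,2)=56 f(8,4)=28 f(8,6)=8 f(8,8)=1
t=9: f(9,-5)=27 f(9,-3)=83 f(9,-1)=126 f(9,1)=126 f(9,3)=84 f(9,5)=36 f(9,7)=9 f(9,9)=1
t=10: f(10,-4)=110 f(10,-2)=209 f(10,0)=252 f(10,2)=210 f(10,4)=120 f(10,6)=45 f(10,8)=10 f(10,10)=1
Σ_s f(10,s) = 957
P = 957/1024 = 957/1024

Answer: 957/1024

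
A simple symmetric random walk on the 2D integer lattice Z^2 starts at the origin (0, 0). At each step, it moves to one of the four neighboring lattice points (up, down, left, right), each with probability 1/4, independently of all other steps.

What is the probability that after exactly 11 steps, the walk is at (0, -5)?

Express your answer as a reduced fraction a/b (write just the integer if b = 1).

Answer: 27225/4194304

Derivation:
Let h be the number of horizontal steps (so 11-h are vertical). To end at (0,-5) need (h+0)/2 right-steps and ((11-h)-5)/2 up-steps.
Sum over h with 0 ≤ h ≤ 6, h ≡ 0 (mod 2), 11-h ≡ 1 (mod 2):
h=0: C(11,0)·C(0,0)·C(11,3) = 1·1·165 = 165
h=2: C(11,2)·C(2,1)·C(9,2) = 55·2·36 = 3960
h=4: C(11,4)·C(4,2)·C(7,1) = 330·6·7 = 13860
h=6: C(11,6)·C(6,3)·C(5,0) = 462·20·1 = 9240
Total favorable: 27225
Total paths: 4^11 = 4194304
P = 27225/4194304 = 27225/4194304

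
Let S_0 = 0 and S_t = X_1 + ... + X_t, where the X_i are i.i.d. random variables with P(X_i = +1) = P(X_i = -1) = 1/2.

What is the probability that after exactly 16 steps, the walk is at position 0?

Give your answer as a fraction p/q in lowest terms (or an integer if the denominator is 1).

Answer: 6435/32768

Derivation:
To return to 0 after 16 steps: need exactly 8 steps of +1 and 8 of -1.
Favorable paths: C(16,8) = 12870
Total paths: 2^16 = 65536
P = 12870/65536 = 6435/32768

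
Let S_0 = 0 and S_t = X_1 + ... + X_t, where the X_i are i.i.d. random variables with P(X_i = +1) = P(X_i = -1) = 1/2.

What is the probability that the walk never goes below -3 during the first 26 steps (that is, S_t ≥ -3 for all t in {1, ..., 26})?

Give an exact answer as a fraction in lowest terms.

Let f(t,s) = #length-t paths at position s with S_1..S_t all ≥ -3.
f(t,s) = f(t-1,s-1) + f(t-1,s+1) for s ≥ -3; f(t,s) = 0 for s < -3.
t=0: f(0,0)=1
t=1: f(1,-1)=1 f(1,1)=1
t=2: f(2,-2)=1 f(2,0)=2 f(2,2)=1
t=3: f(3,-3)=1 f(3,-1)=3 f(3,1)=3 f(3,3)=1
t=4: f(4,-2)=4 f(4,0)=6 f(4,2)=4 f(4,4)=1
t=5: f(5,-3)=4 f(5,-1)=10 f(5,1)=10 f(5,3)=5 f(5,5)=1
t=6: f(6,-2)=14 f(6,0)=20 f(6,2)=15 f(6,4)=6 f(6,6)=1
t=7: f(7,-3)=14 f(7,-1)=34 f(7,1)=35 f(7,3)=21 f(7,5)=7 f(7,7)=1
t=8: f(8,-2)=48 f(8,0)=69 f(8,2)=56 f(8,4)=28 f(8,6)=8 f(8,8)=1
t=9: f(9,-3)=48 f(9,-1)=117 f(9,1)=125 f(9,3)=84 f(9,5)=36 f(9,7)=9 f(9,9)=1
t=10: f(10,-2)=165 f(10,0)=242 f(10,2)=209 f(10,4)=120 f(10,6)=45 f(10,8)=10 f(10,10)=1
t=11: f(11,-3)=165 f(11,-1)=407 f(11,1)=451 f(11,3)=329 f(11,5)=165 f(11,7)=55 f(11,9)=11 f(11,11)=1
t=12: f(12,-2)=572 f(12,0)=858 f(12,2)=780 f(12,4)=494 f(12,6)=220 f(12,8)=66 f(12,10)=12 f(12,12)=1
t=13: f(13,-3)=572 f(13,-1)=1430 f(13,1)=1638 f(13,3)=1274 f(13,5)=714 f(13,7)=286 f(13,9)=78 f(13,11)=13 f(13,13)=1
t=14: f(14,-2)=2002 f(14,0)=3068 f(14,2)=2912 f(14,4)=1988 f(14,6)=1000 f(14,8)=364 f(14,10)=91 f(14,12)=14 f(14,14)=1
t=15: f(15,-3)=2002 f(15,-1)=5070 f(15,1)=5980 f(15,3)=4900 f(15,5)=2988 f(15,7)=1364 f(15,9)=455 f(15,11)=105 f(15,13)=15 f(15,15)=1
t=16: f(16,-2)=7072 f(16,0)=11050 f(16,2)=10880 f(16,4)=7888 f(16,6)=4352 f(16,8)=1819 f(16,10)=560 f(16,12)=120 f(16,14)=16 f(16,16)=1
t=17: f(17,-3)=7072 f(17,-1)=18122 f(17,1)=21930 f(17,3)=18768 f(17,5)=12240 f(17,7)=6171 f(17,9)=2379 f(17,11)=680 f(17,13)=136 f(17,15)=17 f(17,17)=1
t=18: f(18,-2)=25194 f(18,0)=40052 f(18,2)=40698 f(18,4)=31008 f(18,6)=18411 f(18,8)=8550 f(18,10)=3059 f(18,12)=816 f(18,14)=153 f(18,16)=18 f(18,18)=1
t=19: f(19,-3)=25194 f(19,-1)=65246 f(19,1)=80750 f(19,3)=71706 f(19,5)=49419 f(19,7)=26961 f(19,9)=11609 f(19,11)=3875 f(19,13)=969 f(19,15)=171 f(19,17)=19 f(19,19)=1
t=20: f(20,-2)=90440 f(20,0)=145996 f(20,2)=152456 f(20,4)=121125 f(20,6)=76380 f(20,8)=38570 f(20,10)=15484 f(20,12)=4844 f(20,14)=1140 f(20,16)=190 f(20,18)=20 f(20,20)=1
t=21: f(21,-3)=90440 f(21,-1)=236436 f(21,1)=298452 f(21,3)=273581 f(21,5)=197505 f(21,7)=114950 f(21,9)=54054 f(21,11)=20328 f(21,13)=5984 f(21,15)=1330 f(21,17)=210 f(21,19)=21 f(21,21)=1
t=22: f(22,-2)=326876 f(22,0)=534888 f(22,2)=572033 f(22,4)=471086 f(22,6)=312455 f(22,8)=169004 f(22,10)=74382 f(22,12)=26312 f(22,14)=7314 f(22,16)=1540 f(22,18)=231 f(22,20)=22 f(22,22)=1
t=23: f(23,-3)=326876 f(23,-1)=861764 f(23,1)=1106921 f(23,3)=1043119 f(23,5)=783541 f(23,7)=481459 f(23,9)=243386 f(23,11)=100694 f(23,13)=33626 f(23,15)=8854 f(23,17)=1771 f(23,19)=253 f(23,21)=23 f(23,23)=1
t=24: f(24,-2)=1188640 f(24,0)=1968685 f(24,2)=2150040 f(24,4)=1826660 f(24,6)=1265000 f(24,8)=724845 f(24,10)=344080 f(24,12)=134320 f(24,14)=42480 f(24,16)=10625 f(24,18)=2024 f(24,20)=276 f(24,22)=24 f(24,24)=1
t=25: f(25,-3)=1188640 f(25,-1)=3157325 f(25,1)=4118725 f(25,3)=3976700 f(25,5)=3091660 f(25,7)=1989845 f(25,9)=1068925 f(25,11)=478400 f(25,13)=176800 f(25,15)=53105 f(25,17)=12649 f(25,19)=2300 f(25,21)=300 f(25,23)=25 f(25,25)=1
t=26: f(26,-2)=4345965 f(26,0)=7276050 f(26,2)=8095425 f(26,4)=7068360 f(26,6)=5081505 f(26,8)=3058770 f(26,10)=1547325 f(26,12)=655200 f(26,14)=229905 f(26,16)=65754 f(26,18)=14949 f(26,20)=2600 f(26,22)=325 f(26,24)=26 f(26,26)=1
Σ_s f(26,s) = 37442160
P = 37442160/67108864 = 2340135/4194304

Answer: 2340135/4194304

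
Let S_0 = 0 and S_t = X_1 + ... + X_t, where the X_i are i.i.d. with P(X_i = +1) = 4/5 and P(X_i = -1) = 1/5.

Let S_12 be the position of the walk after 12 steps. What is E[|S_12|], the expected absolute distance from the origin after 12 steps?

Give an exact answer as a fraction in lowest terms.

Answer: 1762257132/244140625

Derivation:
S_12 takes values m ≡ 0 (mod 2) with |m| ≤ 12; P(S_12=m) = C(12,(12+m)/2) · (4/5)^((12+m)/2) · (1/5)^((12-m)/2).
Distribution: P(S=-12)=1/244140625, P(S=-10)=48/244140625, P(S=-8)=1056/244140625, P(S=-6)=2816/48828125, P(S=-4)=25344/48828125, P(S=-2)=811008/244140625, P(S=0)=3784704/244140625, P(S=2)=12976128/244140625, P(S=4)=6488064/48828125, P(S=6)=11534336/48828125, P(S=8)=69206016/244140625, P(S=10)=50331648/244140625, P(S=12)=16777216/244140625
E[|S_12|] = Σ_m |m|·P(S_12=m) = 1762257132/244140625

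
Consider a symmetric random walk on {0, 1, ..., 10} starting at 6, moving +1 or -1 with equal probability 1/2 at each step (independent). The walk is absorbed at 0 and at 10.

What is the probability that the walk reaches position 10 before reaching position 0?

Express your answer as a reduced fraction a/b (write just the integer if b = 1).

Symmetric walk (p = 1/2): the harmonic-function argument gives P(hit 10 before 0 | start at 6) = a/N.
P = 6/10 = 3/5

Answer: 3/5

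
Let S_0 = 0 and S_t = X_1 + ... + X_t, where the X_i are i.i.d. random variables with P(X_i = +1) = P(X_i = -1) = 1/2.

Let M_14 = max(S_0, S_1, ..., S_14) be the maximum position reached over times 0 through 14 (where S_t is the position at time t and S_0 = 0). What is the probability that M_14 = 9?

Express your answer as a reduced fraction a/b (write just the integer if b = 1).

Answer: 91/16384

Derivation:
Let M_14 = max(S_0,...,S_14). Use the reflection principle: for j ≥ 1, #{paths with M_14 ≥ j} = #{S_14 ≥ j} + #{S_14 ≥ j+1}.
By reflection, #{M_14 ≥ 9} = #{S_14 ≥ 9} + #{S_14 ≥ 10} = 106 + 106 = 212.
#{M_14 ≥ 10} = #{S_14 ≥ 10} + #{S_14 ≥ 11} = 106 + 15 = 121.
#{M_14 = 9} = 212 - 121 = 91.
P(M_14 = 9) = 91/16384 = 91/16384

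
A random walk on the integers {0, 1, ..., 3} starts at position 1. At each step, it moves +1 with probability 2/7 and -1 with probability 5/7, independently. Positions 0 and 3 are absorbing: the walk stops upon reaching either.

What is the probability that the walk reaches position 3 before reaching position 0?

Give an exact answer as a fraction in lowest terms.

Answer: 4/39

Derivation:
Biased walk: p = 2/7, q = 5/7, r = q/p = 5/2
Gambler's ruin: P(hit 3 before 0 | start at 1) = (1 - r^a)/(1 - r^N)
r^1 = 5/2; r^3 = 125/8
P = (1 - 5/2) / (1 - 125/8) = -3/2 / -117/8 = 4/39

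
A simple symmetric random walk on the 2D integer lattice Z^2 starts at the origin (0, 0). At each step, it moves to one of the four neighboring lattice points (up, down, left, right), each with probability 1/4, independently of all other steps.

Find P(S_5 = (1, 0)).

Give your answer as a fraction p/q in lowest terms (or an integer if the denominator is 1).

Answer: 25/256

Derivation:
Let h be the number of horizontal steps (so 5-h are vertical). To end at (1,0) need (h+1)/2 right-steps and ((5-h)+0)/2 up-steps.
Sum over h with 1 ≤ h ≤ 5, h ≡ 1 (mod 2), 5-h ≡ 0 (mod 2):
h=1: C(5,1)·C(1,1)·C(4,2) = 5·1·6 = 30
h=3: C(5,3)·C(3,2)·C(2,1) = 10·3·2 = 60
h=5: C(5,5)·C(5,3)·C(0,0) = 1·10·1 = 10
Total favorable: 100
Total paths: 4^5 = 1024
P = 100/1024 = 25/256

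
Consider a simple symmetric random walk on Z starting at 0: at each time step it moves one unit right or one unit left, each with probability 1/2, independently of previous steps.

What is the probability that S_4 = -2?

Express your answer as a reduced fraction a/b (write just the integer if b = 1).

To reach position -2 after 4 steps: need 1 step of +1 and 3 of -1.
Favorable paths: C(4,1) = 4
Total paths: 2^4 = 16
P = 4/16 = 1/4

Answer: 1/4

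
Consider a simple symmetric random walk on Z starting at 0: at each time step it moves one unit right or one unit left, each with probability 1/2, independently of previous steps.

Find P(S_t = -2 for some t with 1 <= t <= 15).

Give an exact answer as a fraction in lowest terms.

Answer: 9949/16384

Derivation:
Count via complement. Let g(t,s) = #length-t paths at position s with S_1..S_t all ≠ -2.
g(t,s) = g(t-1,s-1) + g(t-1,s+1) for s ≠ -2; g(t,-2) = 0.
t=0: g(0,0)=1
t=1: g(1,-1)=1 g(1,1)=1
t=2: g(2,0)=2 g(2,2)=1
t=3: g(3,-1)=2 g(3,1)=3 g(3,3)=1
t=4: g(4,0)=5 g(4,2)=4 g(4,4)=1
t=5: g(5,-1)=5 g(5,1)=9 g(5,3)=5 g(5,5)=1
t=6: g(6,0)=14 g(6,2)=14 g(6,4)=6 g(6,6)=1
t=7: g(7,-1)=14 g(7,1)=28 g(7,3)=20 g(7,5)=7 g(7,7)=1
t=8: g(8,0)=42 g(8,2)=48 g(8,4)=27 g(8,6)=8 g(8,8)=1
t=9: g(9,-1)=42 g(9,1)=90 g(9,3)=75 g(9,5)=35 g(9,7)=9 g(9,9)=1
t=10: g(10,0)=132 g(10,2)=165 g(10,4)=110 g(10,6)=44 g(10,8)=10 g(10,10)=1
t=11: g(11,-1)=132 g(11,1)=297 g(11,3)=275 g(11,5)=154 g(11,7)=54 g(11,9)=11 g(11,11)=1
t=12: g(12,0)=429 g(12,2)=572 g(12,4)=429 g(12,6)=208 g(12,8)=65 g(12,10)=12 g(12,12)=1
t=13: g(13,-1)=429 g(13,1)=1001 g(13,3)=1001 g(13,5)=637 g(13,7)=273 g(13,9)=77 g(13,11)=13 g(13,13)=1
t=14: g(14,0)=1430 g(14,2)=2002 g(14,4)=1638 g(14,6)=910 g(14,8)=350 g(14,10)=90 g(14,12)=14 g(14,14)=1
t=15: g(15,-1)=1430 g(15,1)=3432 g(15,3)=3640 g(15,5)=2548 g(15,7)=1260 g(15,9)=440 g(15,11)=104 g(15,13)=15 g(15,15)=1
Paths never hitting -2: Σ_s g(15,s) = 12870
Paths hitting -2: 2^15 - 12870 = 19898
P = 19898/32768 = 9949/16384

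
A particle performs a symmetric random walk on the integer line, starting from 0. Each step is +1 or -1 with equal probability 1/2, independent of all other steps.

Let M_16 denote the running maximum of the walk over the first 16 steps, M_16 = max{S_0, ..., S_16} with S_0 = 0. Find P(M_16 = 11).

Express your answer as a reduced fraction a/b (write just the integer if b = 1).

Let M_16 = max(S_0,...,S_16). Use the reflection principle: for j ≥ 1, #{paths with M_16 ≥ j} = #{S_16 ≥ j} + #{S_16 ≥ j+1}.
By reflection, #{M_16 ≥ 11} = #{S_16 ≥ 11} + #{S_16 ≥ 12} = 137 + 137 = 274.
#{M_16 ≥ 12} = #{S_16 ≥ 12} + #{S_16 ≥ 13} = 137 + 17 = 154.
#{M_16 = 11} = 274 - 154 = 120.
P(M_16 = 11) = 120/65536 = 15/8192

Answer: 15/8192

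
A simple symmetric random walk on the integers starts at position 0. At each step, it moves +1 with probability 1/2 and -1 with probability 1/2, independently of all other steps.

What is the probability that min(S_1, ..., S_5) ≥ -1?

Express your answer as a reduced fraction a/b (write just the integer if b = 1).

Let f(t,s) = #length-t paths at position s with S_1..S_t all ≥ -1.
f(t,s) = f(t-1,s-1) + f(t-1,s+1) for s ≥ -1; f(t,s) = 0 for s < -1.
t=0: f(0,0)=1
t=1: f(1,-1)=1 f(1,1)=1
t=2: f(2,0)=2 f(2,2)=1
t=3: f(3,-1)=2 f(3,1)=3 f(3,3)=1
t=4: f(4,0)=5 f(4,2)=4 f(4,4)=1
t=5: f(5,-1)=5 f(5,1)=9 f(5,3)=5 f(5,5)=1
Σ_s f(5,s) = 20
P = 20/32 = 5/8

Answer: 5/8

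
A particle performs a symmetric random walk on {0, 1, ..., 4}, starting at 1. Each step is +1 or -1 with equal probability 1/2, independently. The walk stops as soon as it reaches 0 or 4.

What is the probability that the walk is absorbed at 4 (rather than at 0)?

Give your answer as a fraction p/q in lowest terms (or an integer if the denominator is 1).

Answer: 1/4

Derivation:
Symmetric walk (p = 1/2): the harmonic-function argument gives P(hit 4 before 0 | start at 1) = a/N.
P = 1/4 = 1/4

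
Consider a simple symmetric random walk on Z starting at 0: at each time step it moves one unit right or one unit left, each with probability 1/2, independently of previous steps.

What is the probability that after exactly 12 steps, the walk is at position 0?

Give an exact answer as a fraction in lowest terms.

To reach position 0 after 12 steps: need 6 steps of +1 and 6 of -1.
Favorable paths: C(12,6) = 924
Total paths: 2^12 = 4096
P = 924/4096 = 231/1024

Answer: 231/1024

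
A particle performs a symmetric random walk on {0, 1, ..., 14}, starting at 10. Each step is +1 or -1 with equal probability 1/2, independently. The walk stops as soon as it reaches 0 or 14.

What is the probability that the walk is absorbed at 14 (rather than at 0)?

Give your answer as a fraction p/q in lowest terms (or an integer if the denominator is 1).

Answer: 5/7

Derivation:
Symmetric walk (p = 1/2): the harmonic-function argument gives P(hit 14 before 0 | start at 10) = a/N.
P = 10/14 = 5/7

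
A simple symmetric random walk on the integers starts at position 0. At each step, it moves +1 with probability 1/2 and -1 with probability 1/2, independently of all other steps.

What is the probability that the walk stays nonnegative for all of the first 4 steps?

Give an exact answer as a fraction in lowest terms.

Answer: 3/8

Derivation:
Let f(t,s) = #length-t paths at position s with S_1..S_t all ≥ 0.
f(t,s) = f(t-1,s-1) + f(t-1,s+1) for s ≥ 0; f(t,s) = 0 for s < 0.
t=0: f(0,0)=1
t=1: f(1,1)=1
t=2: f(2,0)=1 f(2,2)=1
t=3: f(3,1)=2 f(3,3)=1
t=4: f(4,0)=2 f(4,2)=3 f(4,4)=1
Σ_s f(4,s) = 6
P = 6/16 = 3/8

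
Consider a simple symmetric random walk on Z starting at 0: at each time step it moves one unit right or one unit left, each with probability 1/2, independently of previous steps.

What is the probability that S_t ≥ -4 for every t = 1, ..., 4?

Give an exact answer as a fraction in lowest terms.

Let f(t,s) = #length-t paths at position s with S_1..S_t all ≥ -4.
f(t,s) = f(t-1,s-1) + f(t-1,s+1) for s ≥ -4; f(t,s) = 0 for s < -4.
t=0: f(0,0)=1
t=1: f(1,-1)=1 f(1,1)=1
t=2: f(2,-2)=1 f(2,0)=2 f(2,2)=1
t=3: f(3,-3)=1 f(3,-1)=3 f(3,1)=3 f(3,3)=1
t=4: f(4,-4)=1 f(4,-2)=4 f(4,0)=6 f(4,2)=4 f(4,4)=1
Σ_s f(4,s) = 16
P = 16/16 = 1

Answer: 1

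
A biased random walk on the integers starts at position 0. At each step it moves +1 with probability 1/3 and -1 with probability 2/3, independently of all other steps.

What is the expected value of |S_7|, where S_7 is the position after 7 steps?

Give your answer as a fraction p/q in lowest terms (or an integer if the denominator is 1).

Answer: 2107/729

Derivation:
S_7 takes values m ≡ 1 (mod 2) with |m| ≤ 7; P(S_7=m) = C(7,(7+m)/2) · (1/3)^((7+m)/2) · (2/3)^((7-m)/2).
Distribution: P(S=-7)=128/2187, P(S=-5)=448/2187, P(S=-3)=224/729, P(S=-1)=560/2187, P(S=1)=280/2187, P(S=3)=28/729, P(S=5)=14/2187, P(S=7)=1/2187
E[|S_7|] = Σ_m |m|·P(S_7=m) = 2107/729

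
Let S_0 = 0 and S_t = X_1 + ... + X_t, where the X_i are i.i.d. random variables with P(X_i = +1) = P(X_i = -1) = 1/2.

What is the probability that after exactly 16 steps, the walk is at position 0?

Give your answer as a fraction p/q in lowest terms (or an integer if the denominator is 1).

Answer: 6435/32768

Derivation:
To return to 0 after 16 steps: need exactly 8 steps of +1 and 8 of -1.
Favorable paths: C(16,8) = 12870
Total paths: 2^16 = 65536
P = 12870/65536 = 6435/32768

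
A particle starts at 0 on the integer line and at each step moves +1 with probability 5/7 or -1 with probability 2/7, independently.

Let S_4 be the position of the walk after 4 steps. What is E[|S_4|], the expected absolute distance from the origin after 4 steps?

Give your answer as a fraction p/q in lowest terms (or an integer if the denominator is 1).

S_4 takes values m ≡ 0 (mod 2) with |m| ≤ 4; P(S_4=m) = C(4,(4+m)/2) · (5/7)^((4+m)/2) · (2/7)^((4-m)/2).
Distribution: P(S=-4)=16/2401, P(S=-2)=160/2401, P(S=0)=600/2401, P(S=2)=1000/2401, P(S=4)=625/2401
E[|S_4|] = Σ_m |m|·P(S_4=m) = 4884/2401

Answer: 4884/2401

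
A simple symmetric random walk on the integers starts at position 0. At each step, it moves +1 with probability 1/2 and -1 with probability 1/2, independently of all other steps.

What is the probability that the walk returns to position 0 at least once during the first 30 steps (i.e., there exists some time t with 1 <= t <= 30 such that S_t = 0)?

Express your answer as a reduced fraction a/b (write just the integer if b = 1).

Answer: 57414019/67108864

Derivation:
Count via complement. Let g(t,s) = #length-t paths at position s with S_1..S_t all ≠ 0.
g(t,s) = g(t-1,s-1) + g(t-1,s+1) for s ≠ 0; g(t,0) = 0.
t=0: g(0,0)=1
t=1: g(1,-1)=1 g(1,1)=1
t=2: g(2,-2)=1 g(2,2)=1
t=3: g(3,-3)=1 g(3,-1)=1 g(3,1)=1 g(3,3)=1
t=4: g(4,-4)=1 g(4,-2)=2 g(4,2)=2 g(4,4)=1
t=5: g(5,-5)=1 g(5,-3)=3 g(5,-1)=2 g(5,1)=2 g(5,3)=3 g(5,5)=1
t=6: g(6,-6)=1 g(6,-4)=4 g(6,-2)=5 g(6,2)=5 g(6,4)=4 g(6,6)=1
t=7: g(7,-7)=1 g(7,-5)=5 g(7,-3)=9 g(7,-1)=5 g(7,1)=5 g(7,3)=9 g(7,5)=5 g(7,7)=1
t=8: g(8,-8)=1 g(8,-6)=6 g(8,-4)=14 g(8,-2)=14 g(8,2)=14 g(8,4)=14 g(8,6)=6 g(8,8)=1
t=9: g(9,-9)=1 g(9,-7)=7 g(9,-5)=20 g(9,-3)=28 g(9,-1)=14 g(9,1)=14 g(9,3)=28 g(9,5)=20 g(9,7)=7 g(9,9)=1
t=10: g(10,-10)=1 g(10,-8)=8 g(10,-6)=27 g(10,-4)=48 g(10,-2)=42 g(10,2)=42 g(10,4)=48 g(10,6)=27 g(10,8)=8 g(10,10)=1
t=11: g(11,-11)=1 g(11,-9)=9 g(11,-7)=35 g(11,-5)=75 g(11,-3)=90 g(11,-1)=42 g(11,1)=42 g(11,3)=90 g(11,5)=75 g(11,7)=35 g(11,9)=9 g(11,11)=1
t=12: g(12,-12)=1 g(12,-10)=10 g(12,-8)=44 g(12,-6)=110 g(12,-4)=165 g(12,-2)=132 g(12,2)=132 g(12,4)=165 g(12,6)=110 g(12,8)=44 g(12,10)=10 g(12,12)=1
t=13: g(13,-13)=1 g(13,-11)=11 g(13,-9)=54 g(13,-7)=154 g(13,-5)=275 g(13,-3)=297 g(13,-1)=132 g(13,1)=132 g(13,3)=297 g(13,5)=275 g(13,7)=154 g(13,9)=54 g(13,11)=11 g(13,13)=1
t=14: g(14,-14)=1 g(14,-12)=12 g(14,-10)=65 g(14,-8)=208 g(14,-6)=429 g(14,-4)=572 g(14,-2)=429 g(14,2)=429 g(14,4)=572 g(14,6)=429 g(14,8)=208 g(14,10)=65 g(14,12)=12 g(14,14)=1
t=15: g(15,-15)=1 g(15,-13)=13 g(15,-11)=77 g(15,-9)=273 g(15,-7)=637 g(15,-5)=1001 g(15,-3)=1001 g(15,-1)=429 g(15,1)=429 g(15,3)=1001 g(15,5)=1001 g(15,7)=637 g(15,9)=273 g(15,11)=77 g(15,13)=13 g(15,15)=1
t=16: g(16,-16)=1 g(16,-14)=14 g(16,-12)=90 g(16,-10)=350 g(16,-8)=910 g(16,-6)=1638 g(16,-4)=2002 g(16,-2)=1430 g(16,2)=1430 g(16,4)=2002 g(16,6)=1638 g(16,8)=910 g(16,10)=350 g(16,12)=90 g(16,14)=14 g(16,16)=1
t=17: g(17,-17)=1 g(17,-15)=15 g(17,-13)=104 g(17,-11)=440 g(17,-9)=1260 g(17,-7)=2548 g(17,-5)=3640 g(17,-3)=3432 g(17,-1)=1430 g(17,1)=1430 g(17,3)=3432 g(17,5)=3640 g(17,7)=2548 g(17,9)=1260 g(17,11)=440 g(17,13)=104 g(17,15)=15 g(17,17)=1
t=18: g(18,-18)=1 g(18,-16)=16 g(18,-14)=119 g(18,-12)=544 g(18,-10)=1700 g(18,-8)=3808 g(18,-6)=6188 g(18,-4)=7072 g(18,-2)=4862 g(18,2)=4862 g(18,4)=7072 g(18,6)=6188 g(18,8)=3808 g(18,10)=1700 g(18,12)=544 g(18,14)=119 g(18,16)=16 g(18,18)=1
t=19: g(19,-19)=1 g(19,-17)=17 g(19,-15)=135 g(19,-13)=663 g(19,-11)=2244 g(19,-9)=5508 g(19,-7)=9996 g(19,-5)=13260 g(19,-3)=11934 g(19,-1)=4862 g(19,1)=4862 g(19,3)=11934 g(19,5)=13260 g(19,7)=9996 g(19,9)=5508 g(19,11)=2244 g(19,13)=663 g(19,15)=135 g(19,17)=17 g(19,19)=1
t=20: g(20,-20)=1 g(20,-18)=18 g(20,-16)=152 g(20,-14)=798 g(20,-12)=2907 g(20,-10)=7752 g(20,-8)=15504 g(20,-6)=23256 g(20,-4)=25194 g(20,-2)=16796 g(20,2)=16796 g(20,4)=25194 g(20,6)=23256 g(20,8)=15504 g(20,10)=7752 g(20,12)=2907 g(20,14)=798 g(20,16)=152 g(20,18)=18 g(20,20)=1
t=21: g(21,-21)=1 g(21,-19)=19 g(21,-17)=170 g(21,-15)=950 g(21,-13)=3705 g(21,-11)=10659 g(21,-9)=23256 g(21,-7)=38760 g(21,-5)=48450 g(21,-3)=41990 g(21,-1)=16796 g(21,1)=16796 g(21,3)=41990 g(21,5)=48450 g(21,7)=38760 g(21,9)=23256 g(21,11)=10659 g(21,13)=3705 g(21,15)=950 g(21,17)=170 g(21,19)=19 g(21,21)=1
t=22: g(22,-22)=1 g(22,-20)=20 g(22,-18)=189 g(22,-16)=1120 g(22,-14)=4655 g(22,-12)=14364 g(22,-10)=33915 g(22,-8)=62016 g(22,-6)=87210 g(22,-4)=90440 g(22,-2)=58786 g(22,2)=58786 g(22,4)=90440 g(22,6)=87210 g(22,8)=62016 g(22,10)=33915 g(22,12)=14364 g(22,14)=4655 g(22,16)=1120 g(22,18)=189 g(22,20)=20 g(22,22)=1
t=23: g(23,-23)=1 g(23,-21)=21 g(23,-19)=209 g(23,-17)=1309 g(23,-15)=5775 g(23,-13)=19019 g(23,-11)=48279 g(23,-9)=95931 g(23,-7)=149226 g(23,-5)=177650 g(23,-3)=149226 g(23,-1)=58786 g(23,1)=58786 g(23,3)=149226 g(23,5)=177650 g(23,7)=149226 g(23,9)=95931 g(23,11)=48279 g(23,13)=19019 g(23,15)=5775 g(23,17)=1309 g(23,19)=209 g(23,21)=21 g(23,23)=1
t=24: g(24,-24)=1 g(24,-22)=22 g(24,-20)=230 g(24,-18)=1518 g(24,-16)=7084 g(24,-14)=24794 g(24,-12)=67298 g(24,-10)=144210 g(24,-8)=245157 g(24,-6)=326876 g(24,-4)=326876 g(24,-2)=208012 g(24,2)=208012 g(24,4)=326876 g(24,6)=326876 g(24,8)=245157 g(24,10)=144210 g(24,12)=67298 g(24,14)=24794 g(24,16)=7084 g(24,18)=1518 g(24,20)=230 g(24,22)=22 g(24,24)=1
t=25: g(25,-25)=1 g(25,-23)=23 g(25,-21)=252 g(25,-19)=1748 g(25,-17)=8602 g(25,-15)=31878 g(25,-13)=92092 g(25,-11)=211508 g(25,-9)=389367 g(25,-7)=572033 g(25,-5)=653752 g(25,-3)=534888 g(25,-1)=208012 g(25,1)=208012 g(25,3)=534888 g(25,5)=653752 g(25,7)=572033 g(25,9)=389367 g(25,11)=211508 g(25,13)=92092 g(25,15)=31878 g(25,17)=8602 g(25,19)=1748 g(25,21)=252 g(25,23)=23 g(25,25)=1
t=26: g(26,-26)=1 g(26,-24)=24 g(26,-22)=275 g(26,-20)=2000 g(26,-18)=10350 g(26,-16)=40480 g(26,-14)=123970 g(26,-12)=303600 g(26,-10)=600875 g(26,-8)=961400 g(26,-6)=1225785 g(26,-4)=1188640 g(26,-2)=742900 g(26,2)=742900 g(26,4)=1188640 g(26,6)=1225785 g(26,8)=961400 g(26,10)=600875 g(26,12)=303600 g(26,14)=123970 g(26,16)=40480 g(26,18)=10350 g(26,20)=2000 g(26,22)=275 g(26,24)=24 g(26,26)=1
t=27: g(27,-27)=1 g(27,-25)=25 g(27,-23)=299 g(27,-21)=2275 g(27,-19)=12350 g(27,-17)=50830 g(27,-15)=164450 g(27,-13)=427570 g(27,-11)=904475 g(27,-9)=1562275 g(27,-7)=2187185 g(27,-5)=2414425 g(27,-3)=1931540 g(27,-1)=742900 g(27,1)=742900 g(27,3)=1931540 g(27,5)=2414425 g(27,7)=2187185 g(27,9)=1562275 g(27,11)=904475 g(27,13)=427570 g(27,15)=164450 g(27,17)=50830 g(27,19)=12350 g(27,21)=2275 g(27,23)=299 g(27,25)=25 g(27,27)=1
t=28: g(28,-28)=1 g(28,-26)=26 g(28,-24)=324 g(28,-22)=2574 g(28,-20)=14625 g(28,-18)=63180 g(28,-16)=215280 g(28,-14)=592020 g(28,-12)=1332045 g(28,-10)=2466750 g(28,-8)=3749460 g(28,-6)=4601610 g(28,-4)=4345965 g(28,-2)=2674440 g(28,2)=2674440 g(28,4)=4345965 g(28,6)=4601610 g(28,8)=3749460 g(28,10)=2466750 g(28,12)=1332045 g(28,14)=592020 g(28,16)=215280 g(28,18)=63180 g(28,20)=14625 g(28,22)=2574 g(28,24)=324 g(28,26)=26 g(28,28)=1
t=29: g(29,-29)=1 g(29,-27)=27 g(29,-25)=350 g(29,-23)=2898 g(29,-21)=17199 g(29,-19)=77805 g(29,-17)=278460 g(29,-15)=807300 g(29,-13)=1924065 g(29,-11)=3798795 g(29,-9)=6216210 g(29,-7)=8351070 g(29,-5)=8947575 g(29,-3)=7020405 g(29,-1)=2674440 g(29,1)=2674440 g(29,3)=7020405 g(29,5)=8947575 g(29,7)=8351070 g(29,9)=6216210 g(29,11)=3798795 g(29,13)=1924065 g(29,15)=807300 g(29,17)=278460 g(29,19)=77805 g(29,21)=17199 g(29,23)=2898 g(29,25)=350 g(29,27)=27 g(29,29)=1
t=30: g(30,-30)=1 g(30,-28)=28 g(30,-26)=377 g(30,-24)=3248 g(30,-22)=20097 g(30,-20)=95004 g(30,-18)=356265 g(30,-16)=1085760 g(30,-14)=2731365 g(30,-12)=5722860 g(30,-10)=10015005 g(30,-8)=14567280 g(30,-6)=17298645 g(30,-4)=15967980 g(30,-2)=9694845 g(30,2)=9694845 g(30,4)=15967980 g(30,6)=17298645 g(30,8)=14567280 g(30,10)=10015005 g(30,12)=5722860 g(30,14)=2731365 g(30,16)=1085760 g(30,18)=356265 g(30,20)=95004 g(30,22)=20097 g(30,24)=3248 g(30,26)=377 g(30,28)=28 g(30,30)=1
Paths never hitting 0: Σ_s g(30,s) = 155117520
Paths hitting 0: 2^30 - 155117520 = 918624304
P = 918624304/1073741824 = 57414019/67108864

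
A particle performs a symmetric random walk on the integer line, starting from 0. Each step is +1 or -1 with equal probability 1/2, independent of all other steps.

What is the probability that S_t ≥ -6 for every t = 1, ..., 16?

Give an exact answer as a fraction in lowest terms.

Let f(t,s) = #length-t paths at position s with S_1..S_t all ≥ -6.
f(t,s) = f(t-1,s-1) + f(t-1,s+1) for s ≥ -6; f(t,s) = 0 for s < -6.
t=0: f(0,0)=1
t=1: f(1,-1)=1 f(1,1)=1
t=2: f(2,-2)=1 f(2,0)=2 f(2,2)=1
t=3: f(3,-3)=1 f(3,-1)=3 f(3,1)=3 f(3,3)=1
t=4: f(4,-4)=1 f(4,-2)=4 f(4,0)=6 f(4,2)=4 f(4,4)=1
t=5: f(5,-5)=1 f(5,-3)=5 f(5,-1)=10 f(5,1)=10 f(5,3)=5 f(5,5)=1
t=6: f(6,-6)=1 f(6,-4)=6 f(6,-2)=15 f(6,0)=20 f(6,2)=15 f(6,4)=6 f(6,6)=1
t=7: f(7,-5)=7 f(7,-3)=21 f(7,-1)=35 f(7,1)=35 f(7,3)=21 f(7,5)=7 f(7,7)=1
t=8: f(8,-6)=7 f(8,-4)=28 f(8,-2)=56 f(8,0)=70 f(8,2)=56 f(8,4)=28 f(8,6)=8 f(8,8)=1
t=9: f(9,-5)=35 f(9,-3)=84 f(9,-1)=126 f(9,1)=126 f(9,3)=84 f(9,5)=36 f(9,7)=9 f(9,9)=1
t=10: f(10,-6)=35 f(10,-4)=119 f(10,-2)=210 f(10,0)=252 f(10,2)=210 f(10,4)=120 f(10,6)=45 f(10,8)=10 f(10,10)=1
t=11: f(11,-5)=154 f(11,-3)=329 f(11,-1)=462 f(11,1)=462 f(11,3)=330 f(11,5)=165 f(11,7)=55 f(11,9)=11 f(11,11)=1
t=12: f(12,-6)=154 f(12,-4)=483 f(12,-2)=791 f(12,0)=924 f(12,2)=792 f(12,4)=495 f(12,6)=220 f(12,8)=66 f(12,10)=12 f(12,12)=1
t=13: f(13,-5)=637 f(13,-3)=1274 f(13,-1)=1715 f(13,1)=1716 f(13,3)=1287 f(13,5)=715 f(13,7)=286 f(13,9)=78 f(13,11)=13 f(13,13)=1
t=14: f(14,-6)=637 f(14,-4)=1911 f(14,-2)=2989 f(14,0)=3431 f(14,2)=3003 f(14,4)=2002 f(14,6)=1001 f(14,8)=364 f(14,10)=91 f(14,12)=14 f(14,14)=1
t=15: f(15,-5)=2548 f(15,-3)=4900 f(15,-1)=6420 f(15,1)=6434 f(15,3)=5005 f(15,5)=3003 f(15,7)=1365 f(15,9)=455 f(15,11)=105 f(15,13)=15 f(15,15)=1
t=16: f(16,-6)=2548 f(16,-4)=7448 f(16,-2)=11320 f(16,0)=12854 f(16,2)=11439 f(16,4)=8008 f(16,6)=4368 f(16,8)=1820 f(16,10)=560 f(16,12)=120 f(16,14)=16 f(16,16)=1
Σ_s f(16,s) = 60502
P = 60502/65536 = 30251/32768

Answer: 30251/32768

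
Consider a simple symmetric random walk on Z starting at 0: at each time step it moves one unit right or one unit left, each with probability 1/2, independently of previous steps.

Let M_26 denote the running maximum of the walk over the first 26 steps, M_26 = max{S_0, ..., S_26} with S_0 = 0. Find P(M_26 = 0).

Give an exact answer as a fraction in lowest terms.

Answer: 1300075/8388608

Derivation:
Let M_26 = max(S_0,...,S_26). Use the reflection principle: for j ≥ 1, #{paths with M_26 ≥ j} = #{S_26 ≥ j} + #{S_26 ≥ j+1}.
P(M_26 ≥ 0) = 1 since S_0 = 0, so #{M_26 ≥ 0} = 67108864.
#{M_26 ≥ 1} = #{S_26 ≥ 1} + #{S_26 ≥ 2} = 28354132 + 28354132 = 56708264.
#{M_26 = 0} = 67108864 - 56708264 = 10400600.
P(M_26 = 0) = 10400600/67108864 = 1300075/8388608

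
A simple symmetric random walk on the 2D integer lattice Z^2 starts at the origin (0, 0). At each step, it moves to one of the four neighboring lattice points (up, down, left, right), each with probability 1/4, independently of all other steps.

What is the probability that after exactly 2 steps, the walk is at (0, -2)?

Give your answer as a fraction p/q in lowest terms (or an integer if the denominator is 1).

Answer: 1/16

Derivation:
Let h be the number of horizontal steps (so 2-h are vertical). To end at (0,-2) need (h+0)/2 right-steps and ((2-h)-2)/2 up-steps.
Sum over h with 0 ≤ h ≤ 0, h ≡ 0 (mod 2), 2-h ≡ 0 (mod 2):
h=0: C(2,0)·C(0,0)·C(2,0) = 1·1·1 = 1
Total favorable: 1
Total paths: 4^2 = 16
P = 1/16 = 1/16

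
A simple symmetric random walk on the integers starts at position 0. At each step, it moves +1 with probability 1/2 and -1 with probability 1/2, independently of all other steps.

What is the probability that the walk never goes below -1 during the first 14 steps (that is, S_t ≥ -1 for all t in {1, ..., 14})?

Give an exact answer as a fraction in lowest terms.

Let f(t,s) = #length-t paths at position s with S_1..S_t all ≥ -1.
f(t,s) = f(t-1,s-1) + f(t-1,s+1) for s ≥ -1; f(t,s) = 0 for s < -1.
t=0: f(0,0)=1
t=1: f(1,-1)=1 f(1,1)=1
t=2: f(2,0)=2 f(2,2)=1
t=3: f(3,-1)=2 f(3,1)=3 f(3,3)=1
t=4: f(4,0)=5 f(4,2)=4 f(4,4)=1
t=5: f(5,-1)=5 f(5,1)=9 f(5,3)=5 f(5,5)=1
t=6: f(6,0)=14 f(6,2)=14 f(6,4)=6 f(6,6)=1
t=7: f(7,-1)=14 f(7,1)=28 f(7,3)=20 f(7,5)=7 f(7,7)=1
t=8: f(8,0)=42 f(8,2)=48 f(8,4)=27 f(8,6)=8 f(8,8)=1
t=9: f(9,-1)=42 f(9,1)=90 f(9,3)=75 f(9,5)=35 f(9,7)=9 f(9,9)=1
t=10: f(10,0)=132 f(10,2)=165 f(10,4)=110 f(10,6)=44 f(10,8)=10 f(10,10)=1
t=11: f(11,-1)=132 f(11,1)=297 f(11,3)=275 f(11,5)=154 f(11,7)=54 f(11,9)=11 f(11,11)=1
t=12: f(12,0)=429 f(12,2)=572 f(12,4)=429 f(12,6)=208 f(12,8)=65 f(12,10)=12 f(12,12)=1
t=13: f(13,-1)=429 f(13,1)=1001 f(13,3)=1001 f(13,5)=637 f(13,7)=273 f(13,9)=77 f(13,11)=13 f(13,13)=1
t=14: f(14,0)=1430 f(14,2)=2002 f(14,4)=1638 f(14,6)=910 f(14,8)=350 f(14,10)=90 f(14,12)=14 f(14,14)=1
Σ_s f(14,s) = 6435
P = 6435/16384 = 6435/16384

Answer: 6435/16384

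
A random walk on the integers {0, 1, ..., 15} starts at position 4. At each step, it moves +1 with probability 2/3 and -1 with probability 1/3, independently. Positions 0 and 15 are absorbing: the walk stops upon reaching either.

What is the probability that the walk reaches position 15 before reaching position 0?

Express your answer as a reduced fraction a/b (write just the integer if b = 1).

Answer: 30720/32767

Derivation:
Biased walk: p = 2/3, q = 1/3, r = q/p = 1/2
Gambler's ruin: P(hit 15 before 0 | start at 4) = (1 - r^a)/(1 - r^N)
r^4 = 1/16; r^15 = 1/32768
P = (1 - 1/16) / (1 - 1/32768) = 15/16 / 32767/32768 = 30720/32767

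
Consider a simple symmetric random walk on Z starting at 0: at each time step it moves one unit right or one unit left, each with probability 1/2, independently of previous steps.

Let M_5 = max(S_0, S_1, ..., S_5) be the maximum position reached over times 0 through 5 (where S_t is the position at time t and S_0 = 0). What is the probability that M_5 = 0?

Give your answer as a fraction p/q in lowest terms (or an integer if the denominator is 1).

Answer: 5/16

Derivation:
Let M_5 = max(S_0,...,S_5). Use the reflection principle: for j ≥ 1, #{paths with M_5 ≥ j} = #{S_5 ≥ j} + #{S_5 ≥ j+1}.
P(M_5 ≥ 0) = 1 since S_0 = 0, so #{M_5 ≥ 0} = 32.
#{M_5 ≥ 1} = #{S_5 ≥ 1} + #{S_5 ≥ 2} = 16 + 6 = 22.
#{M_5 = 0} = 32 - 22 = 10.
P(M_5 = 0) = 10/32 = 5/16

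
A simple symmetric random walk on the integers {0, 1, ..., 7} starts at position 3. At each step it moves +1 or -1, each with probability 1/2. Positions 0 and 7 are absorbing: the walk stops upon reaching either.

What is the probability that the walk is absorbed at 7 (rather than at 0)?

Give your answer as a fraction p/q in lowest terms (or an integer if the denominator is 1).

Answer: 3/7

Derivation:
Symmetric walk (p = 1/2): the harmonic-function argument gives P(hit 7 before 0 | start at 3) = a/N.
P = 3/7 = 3/7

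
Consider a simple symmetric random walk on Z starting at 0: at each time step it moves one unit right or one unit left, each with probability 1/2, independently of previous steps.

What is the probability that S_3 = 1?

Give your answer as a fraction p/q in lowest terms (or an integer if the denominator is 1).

To reach position 1 after 3 steps: need 2 steps of +1 and 1 of -1.
Favorable paths: C(3,2) = 3
Total paths: 2^3 = 8
P = 3/8 = 3/8

Answer: 3/8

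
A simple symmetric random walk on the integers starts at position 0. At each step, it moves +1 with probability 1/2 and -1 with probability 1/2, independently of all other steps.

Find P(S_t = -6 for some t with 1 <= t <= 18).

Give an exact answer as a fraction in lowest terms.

Answer: 10949/65536

Derivation:
Count via complement. Let g(t,s) = #length-t paths at position s with S_1..S_t all ≠ -6.
g(t,s) = g(t-1,s-1) + g(t-1,s+1) for s ≠ -6; g(t,-6) = 0.
t=0: g(0,0)=1
t=1: g(1,-1)=1 g(1,1)=1
t=2: g(2,-2)=1 g(2,0)=2 g(2,2)=1
t=3: g(3,-3)=1 g(3,-1)=3 g(3,1)=3 g(3,3)=1
t=4: g(4,-4)=1 g(4,-2)=4 g(4,0)=6 g(4,2)=4 g(4,4)=1
t=5: g(5,-5)=1 g(5,-3)=5 g(5,-1)=10 g(5,1)=10 g(5,3)=5 g(5,5)=1
t=6: g(6,-4)=6 g(6,-2)=15 g(6,0)=20 g(6,2)=15 g(6,4)=6 g(6,6)=1
t=7: g(7,-5)=6 g(7,-3)=21 g(7,-1)=35 g(7,1)=35 g(7,3)=21 g(7,5)=7 g(7,7)=1
t=8: g(8,-4)=27 g(8,-2)=56 g(8,0)=70 g(8,2)=56 g(8,4)=28 g(8,6)=8 g(8,8)=1
t=9: g(9,-5)=27 g(9,-3)=83 g(9,-1)=126 g(9,1)=126 g(9,3)=84 g(9,5)=36 g(9,7)=9 g(9,9)=1
t=10: g(10,-4)=110 g(10,-2)=209 g(10,0)=252 g(10,2)=210 g(10,4)=120 g(10,6)=45 g(10,8)=10 g(10,10)=1
t=11: g(11,-5)=110 g(11,-3)=319 g(11,-1)=461 g(11,1)=462 g(11,3)=330 g(11,5)=165 g(11,7)=55 g(11,9)=11 g(11,11)=1
t=12: g(12,-4)=429 g(12,-2)=780 g(12,0)=923 g(12,2)=792 g(12,4)=495 g(12,6)=220 g(12,8)=66 g(12,10)=12 g(12,12)=1
t=13: g(13,-5)=429 g(13,-3)=1209 g(13,-1)=1703 g(13,1)=1715 g(13,3)=1287 g(13,5)=715 g(13,7)=286 g(13,9)=78 g(13,11)=13 g(13,13)=1
t=14: g(14,-4)=1638 g(14,-2)=2912 g(14,0)=3418 g(14,2)=3002 g(14,4)=2002 g(14,6)=1001 g(14,8)=364 g(14,10)=91 g(14,12)=14 g(14,14)=1
t=15: g(15,-5)=1638 g(15,-3)=4550 g(15,-1)=6330 g(15,1)=6420 g(15,3)=5004 g(15,5)=3003 g(15,7)=1365 g(15,9)=455 g(15,11)=105 g(15,13)=15 g(15,15)=1
t=16: g(16,-4)=6188 g(16,-2)=10880 g(16,0)=12750 g(16,2)=11424 g(16,4)=8007 g(16,6)=4368 g(16,8)=1820 g(16,10)=560 g(16,12)=120 g(16,14)=16 g(16,16)=1
t=17: g(17,-5)=6188 g(17,-3)=17068 g(17,-1)=23630 g(17,1)=24174 g(17,3)=19431 g(17,5)=12375 g(17,7)=6188 g(17,9)=2380 g(17,11)=680 g(17,13)=136 g(17,15)=17 g(17,17)=1
t=18: g(18,-4)=23256 g(18,-2)=40698 g(18,0)=47804 g(18,2)=43605 g(18,4)=31806 g(18,6)=18563 g(18,8)=8568 g(18,10)=3060 g(18,12)=816 g(18,14)=153 g(18,16)=18 g(18,18)=1
Paths never hitting -6: Σ_s g(18,s) = 218348
Paths hitting -6: 2^18 - 218348 = 43796
P = 43796/262144 = 10949/65536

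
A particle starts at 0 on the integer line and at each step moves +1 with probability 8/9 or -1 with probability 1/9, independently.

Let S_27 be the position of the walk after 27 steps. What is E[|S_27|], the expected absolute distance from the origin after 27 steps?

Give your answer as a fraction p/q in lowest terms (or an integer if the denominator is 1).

Answer: 5025286039278976599246209/239299329230617529590083

Derivation:
S_27 takes values m ≡ 1 (mod 2) with |m| ≤ 27; P(S_27=m) = C(27,(27+m)/2) · (8/9)^((27+m)/2) · (1/9)^((27-m)/2).
Distribution: P(S=-27)=1/58149737003040059690390169, P(S=-25)=8/2153693963075557766310747, P(S=-23)=832/2153693963075557766310747, P(S=-21)=166400/6461081889226673298932241, P(S=-19)=2662400/2153693963075557766310747, P(S=-17)=97976320/2153693963075557766310747, P(S=-15)=8621916160/6461081889226673298932241, P(S=-13)=68975329280/2153693963075557766310747, P(S=-11)=1379506585600/2153693963075557766310747, P(S=-9)=209685001011200/19383245667680019896796723, P(S=-7)=335496001617920/2153693963075557766310747, P(S=-5)=4147950565457920/2153693963075557766310747, P(S=-3)=132734418094653440/6461081889226673298932241, P(S=-1)=408413594137395200/2153693963075557766310747, P(S=1)=3267308753099161600/2153693963075557766310747, P(S=3)=67960022064462561280/6461081889226673298932241, P(S=5)=135920044128925122560/2153693963075557766310747, P(S=7)=703586110785024163840/2153693963075557766310747, P(S=9)=28143444431400966553600/19383245667680019896796723, P(S=11)=11849871339537249075200/2153693963075557766310747, P(S=13)=37919588286519197040640/2153693963075557766310747, P(S=15)=303356706292153576325120/6461081889226673298932241, P(S=17)=220623059121566237327360/2153693963075557766310747, P(S=19)=383692276733158673612800/2153693963075557766310747, P(S=21)=1534769106932634694451200/6461081889226673298932241, P(S=23)=491126114218443102224384/2153693963075557766310747, P(S=25)=302231454903657293676544/2153693963075557766310747, P(S=27)=2417851639229258349412352/58149737003040059690390169
E[|S_27|] = Σ_m |m|·P(S_27=m) = 5025286039278976599246209/239299329230617529590083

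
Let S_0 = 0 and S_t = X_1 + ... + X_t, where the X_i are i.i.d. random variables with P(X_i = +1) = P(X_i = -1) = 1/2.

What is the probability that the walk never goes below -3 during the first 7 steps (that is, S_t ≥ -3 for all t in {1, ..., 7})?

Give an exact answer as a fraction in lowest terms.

Let f(t,s) = #length-t paths at position s with S_1..S_t all ≥ -3.
f(t,s) = f(t-1,s-1) + f(t-1,s+1) for s ≥ -3; f(t,s) = 0 for s < -3.
t=0: f(0,0)=1
t=1: f(1,-1)=1 f(1,1)=1
t=2: f(2,-2)=1 f(2,0)=2 f(2,2)=1
t=3: f(3,-3)=1 f(3,-1)=3 f(3,1)=3 f(3,3)=1
t=4: f(4,-2)=4 f(4,0)=6 f(4,2)=4 f(4,4)=1
t=5: f(5,-3)=4 f(5,-1)=10 f(5,1)=10 f(5,3)=5 f(5,5)=1
t=6: f(6,-2)=14 f(6,0)=20 f(6,2)=15 f(6,4)=6 f(6,6)=1
t=7: f(7,-3)=14 f(7,-1)=34 f(7,1)=35 f(7,3)=21 f(7,5)=7 f(7,7)=1
Σ_s f(7,s) = 112
P = 112/128 = 7/8

Answer: 7/8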